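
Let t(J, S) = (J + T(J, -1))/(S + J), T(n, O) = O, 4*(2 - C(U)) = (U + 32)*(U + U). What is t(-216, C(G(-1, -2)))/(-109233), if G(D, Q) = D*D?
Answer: -434/50356413 ≈ -8.6186e-6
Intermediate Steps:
G(D, Q) = D²
C(U) = 2 - U*(32 + U)/2 (C(U) = 2 - (U + 32)*(U + U)/4 = 2 - (32 + U)*2*U/4 = 2 - U*(32 + U)/2)
t(J, S) = (-1 + J)/(J + S) (t(J, S) = (J - 1)/(S + J) = (-1 + J)/(J + S))
t(-216, C(G(-1, -2)))/(-109233) = ((-1 - 216)/(-216 + (2 - 16*(-1)² - ((-1)²)²/2)))/(-109233) = (-217/(-216 + (2 - 16*1 - ½*1²)))*(-1/109233) = (-217/(-216 + (2 - 16 - ½*1)))*(-1/109233) = (-217/(-216 + (2 - 16 - ½)))*(-1/109233) = (-217/(-216 - 29/2))*(-1/109233) = (-217/(-461/2))*(-1/109233) = -2/461*(-217)*(-1/109233) = (434/461)*(-1/109233) = -434/50356413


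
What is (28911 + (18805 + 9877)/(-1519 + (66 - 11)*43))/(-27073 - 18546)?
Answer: -12243694/19296837 ≈ -0.63449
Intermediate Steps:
(28911 + (18805 + 9877)/(-1519 + (66 - 11)*43))/(-27073 - 18546) = (28911 + 28682/(-1519 + 55*43))/(-45619) = (28911 + 28682/(-1519 + 2365))*(-1/45619) = (28911 + 28682/846)*(-1/45619) = (28911 + 28682*(1/846))*(-1/45619) = (28911 + 14341/423)*(-1/45619) = (12243694/423)*(-1/45619) = -12243694/19296837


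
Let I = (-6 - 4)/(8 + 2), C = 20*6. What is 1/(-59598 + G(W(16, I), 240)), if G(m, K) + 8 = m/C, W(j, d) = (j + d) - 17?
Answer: -60/3576361 ≈ -1.6777e-5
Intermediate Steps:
C = 120
I = -1 (I = -10/10 = -10*⅒ = -1)
W(j, d) = -17 + d + j (W(j, d) = (d + j) - 17 = -17 + d + j)
G(m, K) = -8 + m/120
1/(-59598 + G(W(16, I), 240)) = 1/(-59598 + (-8 + (-17 - 1 + 16)/120)) = 1/(-59598 + (-8 + (1/120)*(-2))) = 1/(-59598 + (-8 - 1/60)) = 1/(-59598 - 481/60) = 1/(-3576361/60) = -60/3576361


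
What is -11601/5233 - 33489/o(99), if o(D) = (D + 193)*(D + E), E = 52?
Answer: -686759229/230733436 ≈ -2.9764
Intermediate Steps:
o(D) = (52 + D)*(193 + D) (o(D) = (D + 193)*(D + 52) = (193 + D)*(52 + D) = (52 + D)*(193 + D))
-11601/5233 - 33489/o(99) = -11601/5233 - 33489/(10036 + 99² + 245*99) = -11601*1/5233 - 33489/(10036 + 9801 + 24255) = -11601/5233 - 33489/44092 = -686759229/230733436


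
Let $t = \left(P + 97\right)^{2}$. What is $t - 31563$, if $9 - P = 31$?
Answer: $-25938$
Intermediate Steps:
$P = -22$ ($P = 9 - 31 = -22$)
$t = 5625$ ($t = \left(-22 + 97\right)^{2} = 75^{2} = 5625$)
$t - 31563 = 5625 - 31563 = -25938$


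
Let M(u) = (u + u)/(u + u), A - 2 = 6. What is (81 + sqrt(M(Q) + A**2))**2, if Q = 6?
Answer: (81 + sqrt(65))**2 ≈ 7932.1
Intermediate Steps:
A = 8 (A = 2 + 6 = 8)
M(u) = 1 (M(u) = (2*u)/((2*u)) = (2*u)*(1/(2*u)) = 1)
(81 + sqrt(M(Q) + A**2))**2 = (81 + sqrt(1 + 8**2))**2 = (81 + sqrt(1 + 64))**2 = (81 + sqrt(65))**2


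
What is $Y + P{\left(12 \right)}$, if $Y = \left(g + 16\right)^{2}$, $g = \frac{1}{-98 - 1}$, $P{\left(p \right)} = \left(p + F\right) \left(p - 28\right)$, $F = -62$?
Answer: $\frac{10346689}{9801} \approx 1055.7$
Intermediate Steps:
$P{\left(p \right)} = \left(-62 + p\right) \left(-28 + p\right)$ ($P{\left(p \right)} = \left(p - 62\right) \left(p - 28\right) = \left(-62 + p\right) \left(-28 + p\right)$)
$g = - \frac{1}{99}$ ($g = \frac{1}{-99} = - \frac{1}{99} \approx -0.010101$)
$Y = \frac{2505889}{9801}$ ($Y = \left(- \frac{1}{99} + 16\right)^{2} = \left(\frac{1583}{99}\right)^{2} = \frac{2505889}{9801} \approx 255.68$)
$Y + P{\left(12 \right)} = \frac{2505889}{9801} + \left(1736 + 12^{2} - 1080\right) = \frac{2505889}{9801} + \left(1736 + 144 - 1080\right) = \frac{2505889}{9801} + 800 = \frac{10346689}{9801}$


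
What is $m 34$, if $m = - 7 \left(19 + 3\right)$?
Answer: $-5236$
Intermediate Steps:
$m = -154$ ($m = \left(-7\right) 22 = -154$)
$m 34 = \left(-154\right) 34 = -5236$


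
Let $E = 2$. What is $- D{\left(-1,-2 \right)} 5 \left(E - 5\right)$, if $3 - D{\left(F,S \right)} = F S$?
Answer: $15$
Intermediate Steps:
$D{\left(F,S \right)} = 3 - F S$
$- D{\left(-1,-2 \right)} 5 \left(E - 5\right) = - (3 - \left(-1\right) \left(-2\right)) 5 \left(2 - 5\right) = - (3 - 2) 5 \left(-3\right) = \left(-1\right) 1 \cdot 5 \left(-3\right) = \left(-1\right) 5 \left(-3\right) = \left(-5\right) \left(-3\right) = 15$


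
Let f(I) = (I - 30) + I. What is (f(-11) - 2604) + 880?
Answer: -1776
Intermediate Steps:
f(I) = -30 + 2*I (f(I) = (-30 + I) + I = -30 + 2*I)
(f(-11) - 2604) + 880 = ((-30 + 2*(-11)) - 2604) + 880 = ((-30 - 22) - 2604) + 880 = (-52 - 2604) + 880 = -2656 + 880 = -1776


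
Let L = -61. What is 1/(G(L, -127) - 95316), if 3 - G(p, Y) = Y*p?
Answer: -1/103060 ≈ -9.7031e-6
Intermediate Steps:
G(p, Y) = 3 - Y*p
1/(G(L, -127) - 95316) = 1/((3 - 1*(-127)*(-61)) - 95316) = 1/((3 - 7747) - 95316) = 1/(-7744 - 95316) = 1/(-103060) = -1/103060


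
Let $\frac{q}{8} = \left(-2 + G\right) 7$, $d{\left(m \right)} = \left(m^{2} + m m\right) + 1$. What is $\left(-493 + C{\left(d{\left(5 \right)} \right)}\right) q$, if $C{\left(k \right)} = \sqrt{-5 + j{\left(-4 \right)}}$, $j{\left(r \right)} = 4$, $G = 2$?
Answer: $0$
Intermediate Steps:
$d{\left(m \right)} = 1 + 2 m^{2}$ ($d{\left(m \right)} = \left(m^{2} + m^{2}\right) + 1 = 2 m^{2} + 1 = 1 + 2 m^{2}$)
$C{\left(k \right)} = i$ ($C{\left(k \right)} = \sqrt{-5 + 4} = \sqrt{-1} = i$)
$q = 0$ ($q = 8 \left(-2 + 2\right) 7 = 8 \cdot 0 \cdot 7 = 8 \cdot 0 = 0$)
$\left(-493 + C{\left(d{\left(5 \right)} \right)}\right) q = \left(-493 + i\right) 0 = 0$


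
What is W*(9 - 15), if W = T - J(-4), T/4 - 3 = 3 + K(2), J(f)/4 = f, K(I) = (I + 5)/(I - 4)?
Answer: -156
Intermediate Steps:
K(I) = (5 + I)/(-4 + I)
J(f) = 4*f
T = 10 (T = 12 + 4*(3 + (5 + 2)/(-4 + 2)) = 12 + 4*(3 + 7/(-2)) = 12 + 4*(3 - ½*7) = 12 + 4*(3 - 7/2) = 12 + 4*(-½) = 12 - 2 = 10)
W = 26 (W = 10 - 4*(-4) = 10 - 1*(-16) = 10 + 16 = 26)
W*(9 - 15) = 26*(9 - 15) = 26*(-6) = -156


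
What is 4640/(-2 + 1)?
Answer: -4640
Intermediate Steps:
4640/(-2 + 1) = 4640/(-1) = 4640*(-1) = -4640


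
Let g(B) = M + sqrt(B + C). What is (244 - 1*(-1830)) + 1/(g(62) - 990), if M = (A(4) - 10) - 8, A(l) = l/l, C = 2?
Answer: 2071925/999 ≈ 2074.0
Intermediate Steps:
A(l) = 1
M = -17 (M = (1 - 10) - 8 = -9 - 8 = -17)
g(B) = -17 + sqrt(2 + B) (g(B) = -17 + sqrt(B + 2) = -17 + sqrt(2 + B))
(244 - 1*(-1830)) + 1/(g(62) - 990) = (244 - 1*(-1830)) + 1/((-17 + sqrt(2 + 62)) - 990) = (244 + 1830) + 1/((-17 + sqrt(64)) - 990) = 2074 + 1/((-17 + 8) - 990) = 2074 + 1/(-9 - 990) = 2074 + 1/(-999) = 2074 - 1/999 = 2071925/999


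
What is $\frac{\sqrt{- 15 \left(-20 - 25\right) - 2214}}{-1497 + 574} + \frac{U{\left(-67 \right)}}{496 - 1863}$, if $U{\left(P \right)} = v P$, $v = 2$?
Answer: $\frac{134}{1367} - \frac{9 i \sqrt{19}}{923} \approx 0.098025 - 0.042503 i$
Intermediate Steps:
$U{\left(P \right)} = 2 P$
$\frac{\sqrt{- 15 \left(-20 - 25\right) - 2214}}{-1497 + 574} + \frac{U{\left(-67 \right)}}{496 - 1863} = \frac{\sqrt{- 15 \left(-20 - 25\right) - 2214}}{-1497 + 574} + \frac{2 \left(-67\right)}{496 - 1863} = \frac{\sqrt{\left(-15\right) \left(-45\right) - 2214}}{-923} - \frac{134}{496 - 1863} = \sqrt{675 - 2214} \left(- \frac{1}{923}\right) - \frac{134}{-1367} = \sqrt{-1539} \left(- \frac{1}{923}\right) - - \frac{134}{1367} = 9 i \sqrt{19} \left(- \frac{1}{923}\right) + \frac{134}{1367} = - \frac{9 i \sqrt{19}}{923} + \frac{134}{1367} = \frac{134}{1367} - \frac{9 i \sqrt{19}}{923}$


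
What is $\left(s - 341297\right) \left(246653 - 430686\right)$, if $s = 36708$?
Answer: $56054427437$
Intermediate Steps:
$\left(s - 341297\right) \left(246653 - 430686\right) = \left(36708 - 341297\right) \left(246653 - 430686\right) = \left(-304589\right) \left(-184033\right) = 56054427437$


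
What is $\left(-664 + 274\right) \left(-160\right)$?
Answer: $62400$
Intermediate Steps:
$\left(-664 + 274\right) \left(-160\right) = \left(-390\right) \left(-160\right) = 62400$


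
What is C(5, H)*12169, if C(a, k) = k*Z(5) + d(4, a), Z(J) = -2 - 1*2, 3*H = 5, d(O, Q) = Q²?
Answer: 669295/3 ≈ 2.2310e+5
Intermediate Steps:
H = 5/3 (H = (⅓)*5 = 5/3 ≈ 1.6667)
Z(J) = -4 (Z(J) = -2 - 2 = -4)
C(a, k) = a² - 4*k (C(a, k) = k*(-4) + a² = -4*k + a² = a² - 4*k)
C(5, H)*12169 = (5² - 4*5/3)*12169 = (25 - 20/3)*12169 = (55/3)*12169 = 669295/3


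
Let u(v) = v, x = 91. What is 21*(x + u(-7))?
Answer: 1764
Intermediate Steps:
21*(x + u(-7)) = 21*(91 - 7) = 21*84 = 1764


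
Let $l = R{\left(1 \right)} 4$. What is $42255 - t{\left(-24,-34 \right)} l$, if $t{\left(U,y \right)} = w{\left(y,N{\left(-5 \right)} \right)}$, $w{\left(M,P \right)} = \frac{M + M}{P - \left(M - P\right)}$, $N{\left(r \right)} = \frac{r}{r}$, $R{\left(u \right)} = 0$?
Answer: $42255$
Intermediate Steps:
$N{\left(r \right)} = 1$
$w{\left(M,P \right)} = \frac{2 M}{- M + 2 P}$
$t{\left(U,y \right)} = - \frac{2 y}{-2 + y}$ ($t{\left(U,y \right)} = - \frac{2 y}{y - 2} = - \frac{2 y}{-2 + y}$)
$l = 0$ ($l = 0 \cdot 4 = 0$)
$42255 - t{\left(-24,-34 \right)} l = 42255 - \left(-2\right) \left(-34\right) \frac{1}{-2 - 34} \cdot 0 = 42255 - \left(-2\right) \left(-34\right) \frac{1}{-36} \cdot 0 = 42255 - \left(-2\right) \left(-34\right) \left(- \frac{1}{36}\right) 0 = 42255 - \left(- \frac{17}{9}\right) 0 = 42255 - 0 = 42255 + 0 = 42255$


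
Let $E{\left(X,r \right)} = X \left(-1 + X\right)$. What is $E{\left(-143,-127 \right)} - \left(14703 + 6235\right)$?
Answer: $-346$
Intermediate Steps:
$E{\left(-143,-127 \right)} - \left(14703 + 6235\right) = - 143 \left(-1 - 143\right) - \left(14703 + 6235\right) = \left(-143\right) \left(-144\right) - 20938 = 20592 - 20938 = -346$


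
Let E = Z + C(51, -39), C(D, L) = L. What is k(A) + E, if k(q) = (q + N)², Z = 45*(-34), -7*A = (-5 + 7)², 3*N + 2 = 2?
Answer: -76865/49 ≈ -1568.7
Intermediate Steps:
N = 0 (N = -⅔ + (⅓)*2 = -⅔ + ⅔ = 0)
A = -4/7 (A = -(-5 + 7)²/7 = -⅐*2² = -⅐*4 = -4/7 ≈ -0.57143)
Z = -1530
E = -1569 (E = -1530 - 39 = -1569)
k(q) = q² (k(q) = (q + 0)² = q²)
k(A) + E = (-4/7)² - 1569 = 16/49 - 1569 = -76865/49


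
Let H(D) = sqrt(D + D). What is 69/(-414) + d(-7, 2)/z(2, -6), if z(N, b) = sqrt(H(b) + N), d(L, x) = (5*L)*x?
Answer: -1/6 - 35*sqrt(2)/sqrt(1 + I*sqrt(3)) ≈ -30.478 + 17.5*I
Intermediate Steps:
d(L, x) = 5*L*x
H(D) = sqrt(2)*sqrt(D) (H(D) = sqrt(2*D) = sqrt(2)*sqrt(D))
z(N, b) = sqrt(N + sqrt(2)*sqrt(b)) (z(N, b) = sqrt(sqrt(2)*sqrt(b) + N) = sqrt(N + sqrt(2)*sqrt(b)))
69/(-414) + d(-7, 2)/z(2, -6) = 69/(-414) + (5*(-7)*2)/(sqrt(2 + sqrt(2)*sqrt(-6))) = 69*(-1/414) - 70/sqrt(2 + sqrt(2)*(I*sqrt(6))) = -1/6 - 70/sqrt(2 + 2*I*sqrt(3))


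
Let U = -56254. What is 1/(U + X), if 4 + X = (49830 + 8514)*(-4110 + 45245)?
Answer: 1/2399924182 ≈ 4.1668e-10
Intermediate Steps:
X = 2399980436 (X = -4 + (49830 + 8514)*(-4110 + 45245) = -4 + 58344*41135 = -4 + 2399980440 = 2399980436)
1/(U + X) = 1/(-56254 + 2399980436) = 1/2399924182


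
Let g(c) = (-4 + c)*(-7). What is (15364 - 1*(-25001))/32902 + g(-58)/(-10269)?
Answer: 57175531/48267234 ≈ 1.1846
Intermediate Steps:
g(c) = 28 - 7*c
(15364 - 1*(-25001))/32902 + g(-58)/(-10269) = (15364 - 1*(-25001))/32902 + (28 - 7*(-58))/(-10269) = (15364 + 25001)*(1/32902) + (28 + 406)*(-1/10269) = 40365*(1/32902) + 434*(-1/10269) = 40365/32902 - 62/1467 = 57175531/48267234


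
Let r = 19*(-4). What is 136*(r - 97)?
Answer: -23528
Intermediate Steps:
r = -76
136*(r - 97) = 136*(-76 - 97) = 136*(-173) = -23528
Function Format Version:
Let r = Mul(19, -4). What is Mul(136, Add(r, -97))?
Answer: -23528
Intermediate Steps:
r = -76
Mul(136, Add(r, -97)) = Mul(136, Add(-76, -97)) = Mul(136, -173) = -23528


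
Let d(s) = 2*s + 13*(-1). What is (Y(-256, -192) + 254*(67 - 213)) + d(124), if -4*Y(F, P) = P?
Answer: -36801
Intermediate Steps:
Y(F, P) = -P/4
d(s) = -13 + 2*s (d(s) = 2*s - 13 = -13 + 2*s)
(Y(-256, -192) + 254*(67 - 213)) + d(124) = (-1/4*(-192) + 254*(67 - 213)) + (-13 + 2*124) = (48 + 254*(-146)) + (-13 + 248) = (48 - 37084) + 235 = -37036 + 235 = -36801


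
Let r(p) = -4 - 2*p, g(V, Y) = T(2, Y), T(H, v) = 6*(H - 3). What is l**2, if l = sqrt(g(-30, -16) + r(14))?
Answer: -38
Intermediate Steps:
T(H, v) = -18 + 6*H (T(H, v) = 6*(-3 + H) = -18 + 6*H)
g(V, Y) = -6 (g(V, Y) = -18 + 6*2 = -18 + 12 = -6)
l = I*sqrt(38) (l = sqrt(-6 + (-4 - 2*14)) = sqrt(-6 + (-4 - 28)) = sqrt(-6 - 32) = sqrt(-38) = I*sqrt(38) ≈ 6.1644*I)
l**2 = (I*sqrt(38))**2 = -38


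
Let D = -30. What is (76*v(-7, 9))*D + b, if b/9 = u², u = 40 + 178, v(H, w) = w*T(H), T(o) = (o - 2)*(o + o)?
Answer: -2157804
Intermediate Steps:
T(o) = 2*o*(-2 + o) (T(o) = (-2 + o)*(2*o) = 2*o*(-2 + o))
v(H, w) = 2*H*w*(-2 + H) (v(H, w) = w*(2*H*(-2 + H)) = 2*H*w*(-2 + H))
u = 218
b = 427716 (b = 9*218² = 9*47524 = 427716)
(76*v(-7, 9))*D + b = (76*(2*(-7)*9*(-2 - 7)))*(-30) + 427716 = (76*(2*(-7)*9*(-9)))*(-30) + 427716 = (76*1134)*(-30) + 427716 = 86184*(-30) + 427716 = -2585520 + 427716 = -2157804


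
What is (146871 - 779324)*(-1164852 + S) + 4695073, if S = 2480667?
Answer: -832186449122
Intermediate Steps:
(146871 - 779324)*(-1164852 + S) + 4695073 = (146871 - 779324)*(-1164852 + 2480667) + 4695073 = -632453*1315815 + 4695073 = -832191144195 + 4695073 = -832186449122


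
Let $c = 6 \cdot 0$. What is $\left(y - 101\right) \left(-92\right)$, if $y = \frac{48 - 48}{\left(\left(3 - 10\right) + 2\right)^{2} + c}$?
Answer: $9292$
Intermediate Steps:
$c = 0$
$y = 0$ ($y = \frac{48 - 48}{\left(\left(3 - 10\right) + 2\right)^{2} + 0} = \frac{0}{\left(\left(3 - 10\right) + 2\right)^{2} + 0} = \frac{0}{\left(-7 + 2\right)^{2} + 0} = \frac{0}{\left(-5\right)^{2} + 0} = \frac{0}{25 + 0} = \frac{0}{25} = 0 \cdot \frac{1}{25} = 0$)
$\left(y - 101\right) \left(-92\right) = \left(0 - 101\right) \left(-92\right) = \left(-101\right) \left(-92\right) = 9292$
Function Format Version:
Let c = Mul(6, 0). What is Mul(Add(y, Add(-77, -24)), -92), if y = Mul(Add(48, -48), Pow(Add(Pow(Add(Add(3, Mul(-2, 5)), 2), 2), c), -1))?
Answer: 9292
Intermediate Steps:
c = 0
y = 0 (y = Mul(Add(48, -48), Pow(Add(Pow(Add(Add(3, Mul(-2, 5)), 2), 2), 0), -1)) = Mul(0, Pow(Add(Pow(Add(Add(3, -10), 2), 2), 0), -1)) = Mul(0, Pow(Add(Pow(Add(-7, 2), 2), 0), -1)) = Mul(0, Pow(Add(Pow(-5, 2), 0), -1)) = Mul(0, Pow(Add(25, 0), -1)) = Mul(0, Pow(25, -1)) = Mul(0, Rational(1, 25)) = 0)
Mul(Add(y, Add(-77, -24)), -92) = Mul(Add(0, Add(-77, -24)), -92) = Mul(Add(0, -101), -92) = Mul(-101, -92) = 9292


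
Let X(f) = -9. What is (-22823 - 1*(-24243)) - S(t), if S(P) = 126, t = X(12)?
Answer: 1294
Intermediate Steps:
t = -9
(-22823 - 1*(-24243)) - S(t) = (-22823 - 1*(-24243)) - 1*126 = (-22823 + 24243) - 126 = 1420 - 126 = 1294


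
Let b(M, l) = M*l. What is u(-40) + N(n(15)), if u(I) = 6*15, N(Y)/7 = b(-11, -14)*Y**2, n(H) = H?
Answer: 242640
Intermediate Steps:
N(Y) = 1078*Y**2 (N(Y) = 7*((-11*(-14))*Y**2) = 7*(154*Y**2) = 1078*Y**2)
u(I) = 90
u(-40) + N(n(15)) = 90 + 1078*15**2 = 90 + 1078*225 = 90 + 242550 = 242640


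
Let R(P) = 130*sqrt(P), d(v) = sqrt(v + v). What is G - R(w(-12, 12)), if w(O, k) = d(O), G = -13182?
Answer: -13182 - 130*2**(3/4)*3**(1/4)*sqrt(I) ≈ -13385.0 - 203.46*I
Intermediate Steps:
d(v) = sqrt(2)*sqrt(v) (d(v) = sqrt(2*v) = sqrt(2)*sqrt(v))
w(O, k) = sqrt(2)*sqrt(O)
G - R(w(-12, 12)) = -13182 - 130*sqrt(sqrt(2)*sqrt(-12)) = -13182 - 130*sqrt(sqrt(2)*(2*I*sqrt(3))) = -13182 - 130*sqrt(2*I*sqrt(6)) = -13182 - 130*2**(3/4)*3**(1/4)*sqrt(I)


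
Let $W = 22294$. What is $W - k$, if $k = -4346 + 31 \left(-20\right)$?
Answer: $27260$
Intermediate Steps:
$k = -4966$ ($k = -4346 - 620 = -4966$)
$W - k = 22294 - -4966 = 22294 + 4966 = 27260$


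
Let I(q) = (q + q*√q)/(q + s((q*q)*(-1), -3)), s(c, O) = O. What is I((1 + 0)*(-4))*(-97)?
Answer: -388/7 - 776*I/7 ≈ -55.429 - 110.86*I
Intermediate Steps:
I(q) = (q + q^(3/2))/(-3 + q) (I(q) = (q + q*√q)/(q - 3) = (q + q^(3/2))/(-3 + q))
I((1 + 0)*(-4))*(-97) = (((1 + 0)*(-4) + ((1 + 0)*(-4))^(3/2))/(-3 + (1 + 0)*(-4)))*(-97) = ((1*(-4) + (1*(-4))^(3/2))/(-3 + 1*(-4)))*(-97) = ((-4 + (-4)^(3/2))/(-3 - 4))*(-97) = ((-4 - 8*I)/(-7))*(-97) = -(-4 - 8*I)/7*(-97) = (4/7 + 8*I/7)*(-97) = -388/7 - 776*I/7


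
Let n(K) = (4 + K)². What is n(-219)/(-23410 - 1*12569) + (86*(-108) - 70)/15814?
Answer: -533846816/284485953 ≈ -1.8765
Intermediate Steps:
n(-219)/(-23410 - 1*12569) + (86*(-108) - 70)/15814 = (4 - 219)²/(-23410 - 1*12569) + (86*(-108) - 70)/15814 = (-215)²/(-23410 - 12569) + (-9288 - 70)*(1/15814) = 46225/(-35979) - 9358*1/15814 = 46225*(-1/35979) - 4679/7907 = -46225/35979 - 4679/7907 = -533846816/284485953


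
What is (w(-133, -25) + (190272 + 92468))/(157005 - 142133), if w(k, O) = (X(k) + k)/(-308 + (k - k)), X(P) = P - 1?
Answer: 87084187/4580576 ≈ 19.012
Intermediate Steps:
X(P) = -1 + P
w(k, O) = 1/308 - k/154 (w(k, O) = ((-1 + k) + k)/(-308 + (k - k)) = (-1 + 2*k)/(-308 + 0) = (-1 + 2*k)/(-308) = (-1 + 2*k)*(-1/308) = 1/308 - k/154)
(w(-133, -25) + (190272 + 92468))/(157005 - 142133) = ((1/308 - 1/154*(-133)) + (190272 + 92468))/(157005 - 142133) = ((1/308 + 19/22) + 282740)/14872 = (267/308 + 282740)*(1/14872) = (87084187/308)*(1/14872) = 87084187/4580576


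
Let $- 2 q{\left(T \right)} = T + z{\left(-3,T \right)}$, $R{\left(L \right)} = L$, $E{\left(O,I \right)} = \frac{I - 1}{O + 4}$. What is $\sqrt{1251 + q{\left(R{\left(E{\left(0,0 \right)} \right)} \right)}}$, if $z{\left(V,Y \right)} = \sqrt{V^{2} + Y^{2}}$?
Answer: $\frac{\sqrt{20018 - 2 \sqrt{145}}}{4} \approx 35.35$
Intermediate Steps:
$E{\left(O,I \right)} = \frac{-1 + I}{4 + O}$
$q{\left(T \right)} = - \frac{T}{2} - \frac{\sqrt{9 + T^{2}}}{2}$ ($q{\left(T \right)} = - \frac{T + \sqrt{\left(-3\right)^{2} + T^{2}}}{2} = - \frac{T + \sqrt{9 + T^{2}}}{2} = - \frac{T}{2} - \frac{\sqrt{9 + T^{2}}}{2}$)
$\sqrt{1251 + q{\left(R{\left(E{\left(0,0 \right)} \right)} \right)}} = \sqrt{1251 - \left(\frac{\sqrt{9 + \left(\frac{-1 + 0}{4 + 0}\right)^{2}}}{2} + \frac{-1 + 0}{2 \left(4 + 0\right)}\right)} = \sqrt{1251 - \left(\frac{\sqrt{9 + \left(\frac{1}{4} \left(-1\right)\right)^{2}}}{2} + \frac{1}{2} \cdot \frac{1}{4} \left(-1\right)\right)} = \sqrt{1251 - \left(- \frac{1}{8} + \frac{\sqrt{9 + \left(- \frac{1}{4}\right)^{2}}}{2}\right)} = \sqrt{1251 + \left(\frac{1}{8} - \frac{\sqrt{9 + \frac{1}{16}}}{2}\right)} = \sqrt{1251 + \left(\frac{1}{8} - \frac{\sqrt{\frac{145}{16}}}{2}\right)} = \sqrt{1251 + \left(\frac{1}{8} - \frac{\frac{1}{4} \sqrt{145}}{2}\right)} = \sqrt{1251 + \left(\frac{1}{8} - \frac{\sqrt{145}}{8}\right)} = \sqrt{\frac{10009}{8} - \frac{\sqrt{145}}{8}}$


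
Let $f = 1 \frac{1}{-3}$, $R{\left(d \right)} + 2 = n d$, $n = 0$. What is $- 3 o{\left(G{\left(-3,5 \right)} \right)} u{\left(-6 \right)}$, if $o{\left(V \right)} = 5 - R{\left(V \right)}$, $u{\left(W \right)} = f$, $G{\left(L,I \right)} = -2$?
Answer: $7$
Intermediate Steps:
$R{\left(d \right)} = -2$ ($R{\left(d \right)} = -2 + 0 d = -2 + 0 = -2$)
$f = - \frac{1}{3}$ ($f = 1 \left(- \frac{1}{3}\right) = - \frac{1}{3} \approx -0.33333$)
$u{\left(W \right)} = - \frac{1}{3}$
$o{\left(V \right)} = 7$ ($o{\left(V \right)} = 5 - -2 = 5 + 2 = 7$)
$- 3 o{\left(G{\left(-3,5 \right)} \right)} u{\left(-6 \right)} = \left(-3\right) 7 \left(- \frac{1}{3}\right) = \left(-21\right) \left(- \frac{1}{3}\right) = 7$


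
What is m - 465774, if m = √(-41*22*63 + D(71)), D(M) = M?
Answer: -465774 + I*√56755 ≈ -4.6577e+5 + 238.23*I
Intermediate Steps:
m = I*√56755 (m = √(-41*22*63 + 71) = √(-902*63 + 71) = √(-56826 + 71) = √(-56755) = I*√56755 ≈ 238.23*I)
m - 465774 = I*√56755 - 465774 = -465774 + I*√56755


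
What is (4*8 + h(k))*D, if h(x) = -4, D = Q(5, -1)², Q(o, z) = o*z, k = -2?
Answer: 700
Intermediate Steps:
D = 25 (D = (5*(-1))² = (-5)² = 25)
(4*8 + h(k))*D = (4*8 - 4)*25 = (32 - 4)*25 = 28*25 = 700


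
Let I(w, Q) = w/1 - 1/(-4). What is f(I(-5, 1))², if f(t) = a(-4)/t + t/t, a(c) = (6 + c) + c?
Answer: 729/361 ≈ 2.0194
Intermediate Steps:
I(w, Q) = ¼ + w (I(w, Q) = w*1 - 1*(-¼) = w + ¼ = ¼ + w)
a(c) = 6 + 2*c
f(t) = 1 - 2/t (f(t) = (6 + 2*(-4))/t + t/t = (6 - 8)/t + 1 = -2/t + 1 = 1 - 2/t)
f(I(-5, 1))² = ((-2 + (¼ - 5))/(¼ - 5))² = ((-2 - 19/4)/(-19/4))² = (-4/19*(-27/4))² = (27/19)² = 729/361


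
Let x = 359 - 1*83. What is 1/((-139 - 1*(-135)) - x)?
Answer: -1/280 ≈ -0.0035714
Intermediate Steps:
x = 276 (x = 359 - 83 = 276)
1/((-139 - 1*(-135)) - x) = 1/((-139 - 1*(-135)) - 1*276) = 1/((-139 + 135) - 276) = 1/(-4 - 276) = 1/(-280) = -1/280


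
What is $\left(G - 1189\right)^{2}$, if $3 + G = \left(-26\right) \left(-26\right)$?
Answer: $266256$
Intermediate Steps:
$G = 673$ ($G = -3 - -676 = -3 + 676 = 673$)
$\left(G - 1189\right)^{2} = \left(673 - 1189\right)^{2} = \left(-516\right)^{2} = 266256$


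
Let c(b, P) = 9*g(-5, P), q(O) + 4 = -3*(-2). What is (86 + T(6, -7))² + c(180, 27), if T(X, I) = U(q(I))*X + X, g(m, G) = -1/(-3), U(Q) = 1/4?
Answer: 34981/4 ≈ 8745.3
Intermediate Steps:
q(O) = 2 (q(O) = -4 - 3*(-2) = -4 + 6 = 2)
U(Q) = ¼
g(m, G) = ⅓ (g(m, G) = -1*(-⅓) = ⅓)
c(b, P) = 3 (c(b, P) = 9*(⅓) = 3)
T(X, I) = 5*X/4 (T(X, I) = X/4 + X = 5*X/4)
(86 + T(6, -7))² + c(180, 27) = (86 + (5/4)*6)² + 3 = (86 + 15/2)² + 3 = (187/2)² + 3 = 34969/4 + 3 = 34981/4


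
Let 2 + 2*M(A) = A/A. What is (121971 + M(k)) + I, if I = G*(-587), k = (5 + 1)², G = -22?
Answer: 269769/2 ≈ 1.3488e+5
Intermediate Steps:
k = 36 (k = 6² = 36)
I = 12914 (I = -22*(-587) = 12914)
M(A) = -½ (M(A) = -1 + (A/A)/2 = -1 + (½)*1 = -1 + ½ = -½)
(121971 + M(k)) + I = (121971 - ½) + 12914 = 243941/2 + 12914 = 269769/2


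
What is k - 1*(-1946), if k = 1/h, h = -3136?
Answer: 6102655/3136 ≈ 1946.0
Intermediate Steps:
k = -1/3136 (k = 1/(-3136) = -1/3136 ≈ -0.00031888)
k - 1*(-1946) = -1/3136 - 1*(-1946) = -1/3136 + 1946 = 6102655/3136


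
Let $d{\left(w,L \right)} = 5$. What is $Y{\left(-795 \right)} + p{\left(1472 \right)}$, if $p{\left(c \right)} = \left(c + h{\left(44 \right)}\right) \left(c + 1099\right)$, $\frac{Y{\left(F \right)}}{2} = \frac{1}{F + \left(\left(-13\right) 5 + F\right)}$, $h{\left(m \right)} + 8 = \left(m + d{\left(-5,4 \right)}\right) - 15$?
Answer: $\frac{6373997488}{1655} \approx 3.8514 \cdot 10^{6}$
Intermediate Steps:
$h{\left(m \right)} = -18 + m$ ($h{\left(m \right)} = -8 + \left(\left(m + 5\right) - 15\right) = -8 + \left(\left(5 + m\right) - 15\right) = -8 + \left(-10 + m\right) = -18 + m$)
$Y{\left(F \right)} = \frac{2}{-65 + 2 F}$ ($Y{\left(F \right)} = \frac{2}{F + \left(\left(-13\right) 5 + F\right)} = \frac{2}{F + \left(-65 + F\right)} = \frac{2}{-65 + 2 F}$)
$p{\left(c \right)} = \left(26 + c\right) \left(1099 + c\right)$ ($p{\left(c \right)} = \left(c + \left(-18 + 44\right)\right) \left(c + 1099\right) = \left(c + 26\right) \left(1099 + c\right) = \left(26 + c\right) \left(1099 + c\right)$)
$Y{\left(-795 \right)} + p{\left(1472 \right)} = \frac{2}{-65 + 2 \left(-795\right)} + \left(28574 + 1472^{2} + 1125 \cdot 1472\right) = \frac{2}{-65 - 1590} + \left(28574 + 2166784 + 1656000\right) = \frac{2}{-1655} + 3851358 = 2 \left(- \frac{1}{1655}\right) + 3851358 = - \frac{2}{1655} + 3851358 = \frac{6373997488}{1655}$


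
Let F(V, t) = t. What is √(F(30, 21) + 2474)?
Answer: √2495 ≈ 49.950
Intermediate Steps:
√(F(30, 21) + 2474) = √(21 + 2474) = √2495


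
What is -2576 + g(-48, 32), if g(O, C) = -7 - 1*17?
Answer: -2600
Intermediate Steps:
g(O, C) = -24 (g(O, C) = -7 - 17 = -24)
-2576 + g(-48, 32) = -2576 - 24 = -2600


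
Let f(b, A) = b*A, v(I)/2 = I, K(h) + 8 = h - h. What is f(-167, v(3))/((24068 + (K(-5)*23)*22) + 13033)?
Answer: -1002/33053 ≈ -0.030315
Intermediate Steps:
K(h) = -8 (K(h) = -8 + (h - h) = -8 + 0 = -8)
v(I) = 2*I
f(b, A) = A*b
f(-167, v(3))/((24068 + (K(-5)*23)*22) + 13033) = ((2*3)*(-167))/((24068 - 8*23*22) + 13033) = (6*(-167))/((24068 - 184*22) + 13033) = -1002/((24068 - 4048) + 13033) = -1002/(20020 + 13033) = -1002/33053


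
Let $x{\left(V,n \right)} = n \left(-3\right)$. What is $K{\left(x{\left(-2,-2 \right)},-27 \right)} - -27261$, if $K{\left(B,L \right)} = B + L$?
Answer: $27240$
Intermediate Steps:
$x{\left(V,n \right)} = - 3 n$
$K{\left(x{\left(-2,-2 \right)},-27 \right)} - -27261 = \left(\left(-3\right) \left(-2\right) - 27\right) - -27261 = \left(6 - 27\right) + 27261 = -21 + 27261 = 27240$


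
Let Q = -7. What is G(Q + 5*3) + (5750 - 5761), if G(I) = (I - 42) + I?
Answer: -37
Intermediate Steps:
G(I) = -42 + 2*I (G(I) = (-42 + I) + I = -42 + 2*I)
G(Q + 5*3) + (5750 - 5761) = (-42 + 2*(-7 + 5*3)) + (5750 - 5761) = (-42 + 2*(-7 + 15)) - 11 = (-42 + 2*8) - 11 = (-42 + 16) - 11 = -26 - 11 = -37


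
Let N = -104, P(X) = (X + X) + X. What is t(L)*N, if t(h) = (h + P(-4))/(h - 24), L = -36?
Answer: -416/5 ≈ -83.200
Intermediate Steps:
P(X) = 3*X (P(X) = 2*X + X = 3*X)
t(h) = (-12 + h)/(-24 + h) (t(h) = (h + 3*(-4))/(h - 24) = (h - 12)/(-24 + h) = (-12 + h)/(-24 + h))
t(L)*N = ((-12 - 36)/(-24 - 36))*(-104) = (-48/(-60))*(-104) = -1/60*(-48)*(-104) = (⅘)*(-104) = -416/5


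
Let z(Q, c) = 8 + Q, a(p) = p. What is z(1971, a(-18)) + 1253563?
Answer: 1255542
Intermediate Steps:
z(1971, a(-18)) + 1253563 = (8 + 1971) + 1253563 = 1979 + 1253563 = 1255542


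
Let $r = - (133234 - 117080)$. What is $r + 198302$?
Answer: $182148$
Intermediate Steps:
$r = -16154$ ($r = - (133234 - 117080) = \left(-1\right) 16154 = -16154$)
$r + 198302 = -16154 + 198302 = 182148$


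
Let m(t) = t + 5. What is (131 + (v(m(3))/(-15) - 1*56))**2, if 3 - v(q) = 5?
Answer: 1270129/225 ≈ 5645.0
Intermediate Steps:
m(t) = 5 + t
v(q) = -2 (v(q) = 3 - 1*5 = 3 - 5 = -2)
(131 + (v(m(3))/(-15) - 1*56))**2 = (131 + (-2/(-15) - 1*56))**2 = (131 + (-2*(-1/15) - 56))**2 = (131 + (2/15 - 56))**2 = (131 - 838/15)**2 = (1127/15)**2 = 1270129/225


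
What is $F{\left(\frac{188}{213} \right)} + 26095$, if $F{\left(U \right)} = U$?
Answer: $\frac{5558423}{213} \approx 26096.0$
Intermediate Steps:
$F{\left(\frac{188}{213} \right)} + 26095 = \frac{188}{213} + 26095 = \frac{5558423}{213}$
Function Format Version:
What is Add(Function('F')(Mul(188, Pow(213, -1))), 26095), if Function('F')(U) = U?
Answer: Rational(5558423, 213) ≈ 26096.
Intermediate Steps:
Add(Function('F')(Mul(188, Pow(213, -1))), 26095) = Add(Mul(188, Pow(213, -1)), 26095) = Add(Mul(188, Rational(1, 213)), 26095) = Add(Rational(188, 213), 26095) = Rational(5558423, 213)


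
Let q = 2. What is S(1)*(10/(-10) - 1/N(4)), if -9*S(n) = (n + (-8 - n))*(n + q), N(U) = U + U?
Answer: -3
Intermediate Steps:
N(U) = 2*U
S(n) = 16/9 + 8*n/9 (S(n) = -(n + (-8 - n))*(n + 2)/9 = -(-8)*(2 + n)/9 = -(-16 - 8*n)/9 = 16/9 + 8*n/9)
S(1)*(10/(-10) - 1/N(4)) = (16/9 + (8/9)*1)*(10/(-10) - 1/(2*4)) = (16/9 + 8/9)*(10*(-⅒) - 1/8) = 8*(-1 - 1*⅛)/3 = 8*(-1 - ⅛)/3 = (8/3)*(-9/8) = -3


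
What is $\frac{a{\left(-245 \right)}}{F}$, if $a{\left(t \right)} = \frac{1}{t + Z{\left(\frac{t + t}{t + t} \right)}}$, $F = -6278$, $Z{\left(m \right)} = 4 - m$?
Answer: $\frac{1}{1519276} \approx 6.5821 \cdot 10^{-7}$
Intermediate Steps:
$a{\left(t \right)} = \frac{1}{3 + t}$ ($a{\left(t \right)} = \frac{1}{t + \left(4 - \frac{t + t}{t + t}\right)} = \frac{1}{t + \left(4 - \frac{2 t}{2 t}\right)} = \frac{1}{t - \left(-4 + 2 t \frac{1}{2 t}\right)} = \frac{1}{t + \left(4 - 1\right)} = \frac{1}{t + 3} = \frac{1}{3 + t}$)
$\frac{a{\left(-245 \right)}}{F} = \frac{1}{\left(3 - 245\right) \left(-6278\right)} = \frac{1}{-242} \left(- \frac{1}{6278}\right) = \left(- \frac{1}{242}\right) \left(- \frac{1}{6278}\right) = \frac{1}{1519276}$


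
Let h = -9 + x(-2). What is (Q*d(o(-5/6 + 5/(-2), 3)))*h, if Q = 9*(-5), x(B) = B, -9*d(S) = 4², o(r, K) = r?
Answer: -880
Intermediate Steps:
d(S) = -16/9 (d(S) = -⅑*4² = -⅑*16 = -16/9)
Q = -45
h = -11 (h = -9 - 2 = -11)
(Q*d(o(-5/6 + 5/(-2), 3)))*h = -45*(-16/9)*(-11) = 80*(-11) = -880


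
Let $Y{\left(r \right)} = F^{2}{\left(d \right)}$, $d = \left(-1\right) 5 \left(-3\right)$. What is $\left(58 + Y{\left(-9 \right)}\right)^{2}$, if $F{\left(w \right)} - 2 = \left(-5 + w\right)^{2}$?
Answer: $109453444$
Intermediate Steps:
$d = 15$ ($d = \left(-5\right) \left(-3\right) = 15$)
$F{\left(w \right)} = 2 + \left(-5 + w\right)^{2}$
$Y{\left(r \right)} = 10404$ ($Y{\left(r \right)} = \left(2 + \left(-5 + 15\right)^{2}\right)^{2} = \left(2 + 10^{2}\right)^{2} = \left(2 + 100\right)^{2} = 102^{2} = 10404$)
$\left(58 + Y{\left(-9 \right)}\right)^{2} = \left(58 + 10404\right)^{2} = 10462^{2} = 109453444$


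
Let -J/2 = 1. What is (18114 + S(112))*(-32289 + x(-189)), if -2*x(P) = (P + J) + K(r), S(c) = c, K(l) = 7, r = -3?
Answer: -586822522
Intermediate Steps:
J = -2 (J = -2*1 = -2)
x(P) = -5/2 - P/2 (x(P) = -((P - 2) + 7)/2 = -((-2 + P) + 7)/2 = -(5 + P)/2 = -5/2 - P/2)
(18114 + S(112))*(-32289 + x(-189)) = (18114 + 112)*(-32289 + (-5/2 - ½*(-189))) = 18226*(-32289 + (-5/2 + 189/2)) = 18226*(-32289 + 92) = 18226*(-32197) = -586822522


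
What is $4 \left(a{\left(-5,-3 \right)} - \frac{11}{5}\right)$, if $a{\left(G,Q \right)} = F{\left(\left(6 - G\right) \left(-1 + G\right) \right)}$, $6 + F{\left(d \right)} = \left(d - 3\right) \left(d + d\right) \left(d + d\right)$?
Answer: $- \frac{24045284}{5} \approx -4.8091 \cdot 10^{6}$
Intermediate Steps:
$F{\left(d \right)} = -6 + 4 d^{2} \left(-3 + d\right)$ ($F{\left(d \right)} = -6 + \left(d - 3\right) \left(d + d\right) \left(d + d\right) = -6 + \left(-3 + d\right) 2 d 2 d = -6 + 2 d \left(-3 + d\right) 2 d = -6 + 4 d^{2} \left(-3 + d\right)$)
$a{\left(G,Q \right)} = -6 - 12 \left(-1 + G\right)^{2} \left(6 - G\right)^{2} + 4 \left(-1 + G\right)^{3} \left(6 - G\right)^{3}$ ($a{\left(G,Q \right)} = -6 - 12 \left(\left(6 - G\right) \left(-1 + G\right)\right)^{2} + 4 \left(\left(6 - G\right) \left(-1 + G\right)\right)^{3} = -6 - 12 \left(\left(-1 + G\right) \left(6 - G\right)\right)^{2} + 4 \left(\left(-1 + G\right) \left(6 - G\right)\right)^{3} = -6 - 12 \left(-1 + G\right)^{2} \left(6 - G\right)^{2} + 4 \left(-1 + G\right)^{3} \left(6 - G\right)^{3}$)
$4 \left(a{\left(-5,-3 \right)} - \frac{11}{5}\right) = 4 \left(\left(-6 - 12 \left(6 + \left(-5\right)^{2} - -35\right)^{2} - 4 \left(6 + \left(-5\right)^{2} - -35\right)^{3}\right) - \frac{11}{5}\right) = 4 \left(\left(-6 - 12 \left(6 + 25 + 35\right)^{2} - 4 \left(6 + 25 + 35\right)^{3}\right) - \frac{11}{5}\right) = 4 \left(\left(-6 - 12 \cdot 66^{2} - 4 \cdot 66^{3}\right) - \frac{11}{5}\right) = 4 \left(\left(-6 - 52272 - 1149984\right) - \frac{11}{5}\right) = 4 \left(-1202262 - \frac{11}{5}\right) = 4 \left(- \frac{6011321}{5}\right) = - \frac{24045284}{5}$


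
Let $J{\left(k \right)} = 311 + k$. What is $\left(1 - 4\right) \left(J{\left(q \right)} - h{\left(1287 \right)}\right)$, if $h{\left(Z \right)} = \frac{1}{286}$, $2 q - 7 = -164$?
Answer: $- \frac{99741}{143} \approx -697.49$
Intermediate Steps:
$q = - \frac{157}{2}$ ($q = \frac{7}{2} + \frac{1}{2} \left(-164\right) = \frac{7}{2} - 82 = - \frac{157}{2} \approx -78.5$)
$h{\left(Z \right)} = \frac{1}{286}$
$\left(1 - 4\right) \left(J{\left(q \right)} - h{\left(1287 \right)}\right) = \left(1 - 4\right) \left(\left(311 - \frac{157}{2}\right) - \frac{1}{286}\right) = \left(1 - 4\right) \left(\frac{465}{2} - \frac{1}{286}\right) = \left(-3\right) \frac{33247}{143} = - \frac{99741}{143}$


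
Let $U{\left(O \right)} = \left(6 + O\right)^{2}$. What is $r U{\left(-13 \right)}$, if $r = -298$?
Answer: $-14602$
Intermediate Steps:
$r U{\left(-13 \right)} = - 298 \left(6 - 13\right)^{2} = - 298 \left(-7\right)^{2} = \left(-298\right) 49 = -14602$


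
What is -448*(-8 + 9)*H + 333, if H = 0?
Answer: 333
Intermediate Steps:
-448*(-8 + 9)*H + 333 = -448*(-8 + 9)*0 + 333 = -448*0 + 333 = 0 + 333 = 333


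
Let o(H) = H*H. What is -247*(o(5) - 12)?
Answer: -3211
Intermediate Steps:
o(H) = H²
-247*(o(5) - 12) = -247*(5² - 12) = -247*(25 - 12) = -247*13 = -3211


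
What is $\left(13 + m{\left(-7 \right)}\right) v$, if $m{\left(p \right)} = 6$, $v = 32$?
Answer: $608$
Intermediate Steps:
$\left(13 + m{\left(-7 \right)}\right) v = \left(13 + 6\right) 32 = 19 \cdot 32 = 608$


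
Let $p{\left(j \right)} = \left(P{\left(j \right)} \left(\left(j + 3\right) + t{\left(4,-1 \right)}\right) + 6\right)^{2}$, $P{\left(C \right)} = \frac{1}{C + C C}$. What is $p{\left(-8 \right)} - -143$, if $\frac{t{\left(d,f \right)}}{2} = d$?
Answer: $\frac{563369}{3136} \approx 179.65$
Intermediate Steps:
$t{\left(d,f \right)} = 2 d$
$P{\left(C \right)} = \frac{1}{C + C^{2}}$
$p{\left(j \right)} = \left(6 + \frac{11 + j}{j \left(1 + j\right)}\right)^{2}$ ($p{\left(j \right)} = \left(\frac{1}{j \left(1 + j\right)} \left(\left(j + 3\right) + 2 \cdot 4\right) + 6\right)^{2} = \left(\frac{1}{j \left(1 + j\right)} \left(\left(3 + j\right) + 8\right) + 6\right)^{2} = \left(\frac{1}{j \left(1 + j\right)} \left(11 + j\right) + 6\right)^{2} = \left(\frac{11 + j}{j \left(1 + j\right)} + 6\right)^{2} = \left(6 + \frac{11 + j}{j \left(1 + j\right)}\right)^{2}$)
$p{\left(-8 \right)} - -143 = \frac{\left(11 + \left(-8\right)^{2} + 12 \left(-8\right) + 6 \left(-8\right) \left(1 - 8\right)^{2}\right)^{2}}{64 \left(1 - 8\right)^{4}} - -143 = \frac{\left(11 + 64 - 96 + 6 \left(-8\right) \left(-7\right)^{2}\right)^{2}}{64 \cdot 2401} + 143 = \frac{1}{64} \cdot \frac{1}{2401} \left(11 + 64 - 96 + 6 \left(-8\right) 49\right)^{2} + 143 = \frac{1}{64} \cdot \frac{1}{2401} \left(11 + 64 - 96 - 2352\right)^{2} + 143 = \frac{1}{64} \cdot \frac{1}{2401} \left(-2373\right)^{2} + 143 = \frac{1}{64} \cdot \frac{1}{2401} \cdot 5631129 + 143 = \frac{114921}{3136} + 143 = \frac{563369}{3136}$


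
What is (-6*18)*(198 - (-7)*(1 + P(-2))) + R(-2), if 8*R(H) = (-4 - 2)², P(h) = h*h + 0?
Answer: -50319/2 ≈ -25160.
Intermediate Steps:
P(h) = h² (P(h) = h² + 0 = h²)
R(H) = 9/2 (R(H) = (-4 - 2)²/8 = (⅛)*(-6)² = (⅛)*36 = 9/2)
(-6*18)*(198 - (-7)*(1 + P(-2))) + R(-2) = (-6*18)*(198 - (-7)*(1 + (-2)²)) + 9/2 = -108*(198 - (-7)*(1 + 4)) + 9/2 = -108*(198 - (-7)*5) + 9/2 = -108*(198 - 1*(-35)) + 9/2 = -108*(198 + 35) + 9/2 = -108*233 + 9/2 = -25164 + 9/2 = -50319/2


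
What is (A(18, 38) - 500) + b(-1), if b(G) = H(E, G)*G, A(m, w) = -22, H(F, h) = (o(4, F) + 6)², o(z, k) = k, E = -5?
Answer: -523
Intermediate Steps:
H(F, h) = (6 + F)² (H(F, h) = (F + 6)² = (6 + F)²)
b(G) = G (b(G) = (6 - 5)²*G = 1²*G = 1*G = G)
(A(18, 38) - 500) + b(-1) = (-22 - 500) - 1 = -522 - 1 = -523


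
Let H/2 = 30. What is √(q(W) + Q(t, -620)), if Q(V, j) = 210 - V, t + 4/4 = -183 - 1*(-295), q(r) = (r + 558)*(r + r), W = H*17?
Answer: 3*√357691 ≈ 1794.2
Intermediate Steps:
H = 60 (H = 2*30 = 60)
W = 1020 (W = 60*17 = 1020)
q(r) = 2*r*(558 + r) (q(r) = (558 + r)*(2*r) = 2*r*(558 + r))
t = 111 (t = -1 + (-183 - 1*(-295)) = -1 + (-183 + 295) = -1 + 112 = 111)
√(q(W) + Q(t, -620)) = √(2*1020*(558 + 1020) + (210 - 1*111)) = √(2*1020*1578 + (210 - 111)) = √(3219120 + 99) = √3219219 = 3*√357691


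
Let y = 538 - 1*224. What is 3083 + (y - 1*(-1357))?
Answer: 4754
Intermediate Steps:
y = 314 (y = 538 - 224 = 314)
3083 + (y - 1*(-1357)) = 3083 + (314 - 1*(-1357)) = 3083 + (314 + 1357) = 3083 + 1671 = 4754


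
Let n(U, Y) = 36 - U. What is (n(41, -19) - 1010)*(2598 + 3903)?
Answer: -6598515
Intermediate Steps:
(n(41, -19) - 1010)*(2598 + 3903) = ((36 - 1*41) - 1010)*(2598 + 3903) = ((36 - 41) - 1010)*6501 = (-5 - 1010)*6501 = -1015*6501 = -6598515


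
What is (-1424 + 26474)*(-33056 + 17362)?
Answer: -393134700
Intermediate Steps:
(-1424 + 26474)*(-33056 + 17362) = 25050*(-15694) = -393134700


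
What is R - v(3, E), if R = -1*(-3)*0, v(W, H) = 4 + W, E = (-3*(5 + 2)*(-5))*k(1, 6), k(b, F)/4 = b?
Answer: -7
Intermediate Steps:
k(b, F) = 4*b
E = 420 (E = (-3*(5 + 2)*(-5))*(4*1) = (-3*7*(-5))*4 = -21*(-5)*4 = 105*4 = 420)
R = 0 (R = 3*0 = 0)
R - v(3, E) = 0 - (4 + 3) = 0 - 1*7 = 0 - 7 = -7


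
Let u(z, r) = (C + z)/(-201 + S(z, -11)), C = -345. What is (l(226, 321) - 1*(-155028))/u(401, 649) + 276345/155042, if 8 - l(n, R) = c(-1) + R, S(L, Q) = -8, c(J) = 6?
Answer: -2506570307641/4341176 ≈ -5.7739e+5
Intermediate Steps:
u(z, r) = 345/209 - z/209 (u(z, r) = (-345 + z)/(-201 - 8) = (-345 + z)/(-209) = (-345 + z)*(-1/209) = 345/209 - z/209)
l(n, R) = 2 - R (l(n, R) = 8 - (6 + R) = 8 + (-6 - R) = 2 - R)
(l(226, 321) - 1*(-155028))/u(401, 649) + 276345/155042 = ((2 - 1*321) - 1*(-155028))/(345/209 - 1/209*401) + 276345/155042 = ((2 - 321) + 155028)/(345/209 - 401/209) + 276345*(1/155042) = (-319 + 155028)/(-56/209) + 276345/155042 = 154709*(-209/56) + 276345/155042 = -32334181/56 + 276345/155042 = -2506570307641/4341176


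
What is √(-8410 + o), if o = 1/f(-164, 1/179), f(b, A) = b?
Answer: 3*I*√6283209/82 ≈ 91.706*I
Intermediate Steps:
o = -1/164 (o = 1/(-164) = -1/164 ≈ -0.0060976)
√(-8410 + o) = √(-8410 - 1/164) = √(-1379241/164) = 3*I*√6283209/82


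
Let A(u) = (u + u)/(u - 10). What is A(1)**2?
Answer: 4/81 ≈ 0.049383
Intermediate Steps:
A(u) = 2*u/(-10 + u) (A(u) = (2*u)/(-10 + u) = 2*u/(-10 + u))
A(1)**2 = (2*1/(-10 + 1))**2 = (2*1/(-9))**2 = (2*1*(-1/9))**2 = (-2/9)**2 = 4/81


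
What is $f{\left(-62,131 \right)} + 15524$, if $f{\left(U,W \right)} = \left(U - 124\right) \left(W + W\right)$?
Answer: $-33208$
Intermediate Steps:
$f{\left(U,W \right)} = 2 W \left(-124 + U\right)$ ($f{\left(U,W \right)} = \left(-124 + U\right) 2 W = 2 W \left(-124 + U\right)$)
$f{\left(-62,131 \right)} + 15524 = 2 \cdot 131 \left(-124 - 62\right) + 15524 = 2 \cdot 131 \left(-186\right) + 15524 = -48732 + 15524 = -33208$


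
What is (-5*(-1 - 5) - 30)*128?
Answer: 0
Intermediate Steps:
(-5*(-1 - 5) - 30)*128 = (-5*(-6) - 30)*128 = (30 - 30)*128 = 0*128 = 0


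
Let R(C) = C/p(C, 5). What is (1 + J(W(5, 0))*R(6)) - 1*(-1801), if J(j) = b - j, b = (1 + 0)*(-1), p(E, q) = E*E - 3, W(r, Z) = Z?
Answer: 19820/11 ≈ 1801.8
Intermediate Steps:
p(E, q) = -3 + E**2 (p(E, q) = E**2 - 3 = -3 + E**2)
b = -1 (b = 1*(-1) = -1)
R(C) = C/(-3 + C**2)
J(j) = -1 - j
(1 + J(W(5, 0))*R(6)) - 1*(-1801) = (1 + (-1 - 1*0)*(6/(-3 + 6**2))) - 1*(-1801) = (1 + (-1 + 0)*(6/(-3 + 36))) + 1801 = (1 - 6/33) + 1801 = (1 - 1*2/11) + 1801 = (1 - 2/11) + 1801 = 9/11 + 1801 = 19820/11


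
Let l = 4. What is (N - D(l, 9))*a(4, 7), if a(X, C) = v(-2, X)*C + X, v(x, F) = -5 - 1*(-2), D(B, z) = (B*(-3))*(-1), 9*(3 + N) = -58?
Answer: 3281/9 ≈ 364.56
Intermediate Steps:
N = -85/9 (N = -3 + (⅑)*(-58) = -3 - 58/9 = -85/9 ≈ -9.4444)
D(B, z) = 3*B (D(B, z) = -3*B*(-1) = 3*B)
v(x, F) = -3 (v(x, F) = -5 + 2 = -3)
a(X, C) = X - 3*C (a(X, C) = -3*C + X = X - 3*C)
(N - D(l, 9))*a(4, 7) = (-85/9 - 3*4)*(4 - 3*7) = (-85/9 - 1*12)*(4 - 21) = (-85/9 - 12)*(-17) = -193/9*(-17) = 3281/9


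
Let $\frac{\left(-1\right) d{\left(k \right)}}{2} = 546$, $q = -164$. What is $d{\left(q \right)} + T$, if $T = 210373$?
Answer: $209281$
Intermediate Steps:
$d{\left(k \right)} = -1092$ ($d{\left(k \right)} = \left(-2\right) 546 = -1092$)
$d{\left(q \right)} + T = -1092 + 210373 = 209281$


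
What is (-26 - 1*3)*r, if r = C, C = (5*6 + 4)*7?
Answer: -6902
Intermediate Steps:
C = 238 (C = (30 + 4)*7 = 34*7 = 238)
r = 238
(-26 - 1*3)*r = (-26 - 1*3)*238 = (-26 - 3)*238 = -29*238 = -6902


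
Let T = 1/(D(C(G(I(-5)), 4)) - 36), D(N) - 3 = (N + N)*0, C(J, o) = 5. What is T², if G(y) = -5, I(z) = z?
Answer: 1/1089 ≈ 0.00091827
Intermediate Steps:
D(N) = 3 (D(N) = 3 + (N + N)*0 = 3 + (2*N)*0 = 3 + 0 = 3)
T = -1/33 (T = 1/(3 - 36) = 1/(-33) = -1/33 ≈ -0.030303)
T² = (-1/33)² = 1/1089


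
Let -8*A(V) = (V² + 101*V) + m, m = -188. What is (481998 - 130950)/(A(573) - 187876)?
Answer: -468064/314837 ≈ -1.4867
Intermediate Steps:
A(V) = 47/2 - 101*V/8 - V²/8 (A(V) = -((V² + 101*V) - 188)/8 = -(-188 + V² + 101*V)/8 = 47/2 - 101*V/8 - V²/8)
(481998 - 130950)/(A(573) - 187876) = (481998 - 130950)/((47/2 - 101/8*573 - ⅛*573²) - 187876) = 351048/((47/2 - 57873/8 - ⅛*328329) - 187876) = 351048/((47/2 - 57873/8 - 328329/8) - 187876) = 351048/(-193007/4 - 187876) = 351048/(-944511/4) = 351048*(-4/944511) = -468064/314837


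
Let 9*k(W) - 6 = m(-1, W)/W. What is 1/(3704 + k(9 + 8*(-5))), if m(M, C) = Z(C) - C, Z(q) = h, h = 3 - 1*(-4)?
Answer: 279/1033564 ≈ 0.00026994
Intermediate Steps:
h = 7 (h = 3 + 4 = 7)
Z(q) = 7
m(M, C) = 7 - C
k(W) = ⅔ + (7 - W)/(9*W) (k(W) = ⅔ + ((7 - W)/W)/9 = ⅔ + (7 - W)/(9*W))
1/(3704 + k(9 + 8*(-5))) = 1/(3704 + (7 + 5*(9 + 8*(-5)))/(9*(9 + 8*(-5)))) = 1/(3704 + (7 + 5*(9 - 40))/(9*(9 - 40))) = 1/(3704 + (⅑)*(7 + 5*(-31))/(-31)) = 1/(3704 + (⅑)*(-1/31)*(7 - 155)) = 1/(3704 + (⅑)*(-1/31)*(-148)) = 1/(3704 + 148/279) = 1/(1033564/279) = 279/1033564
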